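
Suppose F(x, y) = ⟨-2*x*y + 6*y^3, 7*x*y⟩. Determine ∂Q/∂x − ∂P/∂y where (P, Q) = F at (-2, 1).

∂F₂/∂x = 7*y
∂F₁/∂y = -2*x + 18*y^2
Scalar curl = 2*x - 18*y^2 + 7*y
At (-2, 1): -15.

-15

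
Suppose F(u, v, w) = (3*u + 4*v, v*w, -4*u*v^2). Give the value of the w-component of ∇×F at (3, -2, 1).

(∇×F)_3 = ∂F₂/∂u − ∂F₁/∂v
= 0 − (4)
= -4
At (3, -2, 1): -4.

-4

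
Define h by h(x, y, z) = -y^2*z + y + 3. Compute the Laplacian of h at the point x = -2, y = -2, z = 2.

-4

∂²h/∂x² = 0
∂²h/∂y² = -2*z
∂²h/∂z² = 0
∇²h = -2*z
At (-2, -2, 2): -4.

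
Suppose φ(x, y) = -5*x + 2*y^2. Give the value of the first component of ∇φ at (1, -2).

(∇φ)_1 = ∂φ/∂x = -5
At (1, -2): -5.

-5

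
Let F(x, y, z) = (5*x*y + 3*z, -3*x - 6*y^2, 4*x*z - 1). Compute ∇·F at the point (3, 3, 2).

-9

∂F₁/∂x = 5*y
∂F₂/∂y = -12*y
∂F₃/∂z = 4*x
∇·F = 4*x - 7*y
At (3, 3, 2): -9.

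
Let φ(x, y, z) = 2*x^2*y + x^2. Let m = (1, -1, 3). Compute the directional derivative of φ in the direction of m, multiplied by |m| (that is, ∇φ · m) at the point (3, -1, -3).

∂φ/∂x = 4*x*y + 2*x
∂φ/∂y = 2*x^2
∂φ/∂z = 0
∇φ at (3, -1, -3) = (-6, 18, 0)
∇φ · m = (-6)(1) + (18)(-1) + (0)(3) = -24

-24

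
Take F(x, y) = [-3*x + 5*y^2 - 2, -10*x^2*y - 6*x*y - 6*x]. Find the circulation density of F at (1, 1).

∂F₂/∂x = -20*x*y - 6*y - 6
∂F₁/∂y = 10*y
Scalar curl = -20*x*y - 16*y - 6
At (1, 1): -42.

-42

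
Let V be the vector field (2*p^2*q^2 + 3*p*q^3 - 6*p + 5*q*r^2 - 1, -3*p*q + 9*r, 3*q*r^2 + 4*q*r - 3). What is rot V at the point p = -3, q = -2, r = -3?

(6, 60, 141)

(∇×V)₁ = ∂V₃/∂q − ∂V₂/∂r = 3*r^2 + 4*r - 9
(∇×V)₂ = ∂V₁/∂r − ∂V₃/∂p = 10*q*r
(∇×V)₃ = ∂V₂/∂p − ∂V₁/∂q = -4*p^2*q - 9*p*q^2 - 3*q - 5*r^2
∇×V = (3*r^2 + 4*r - 9, 10*q*r, -4*p^2*q - 9*p*q^2 - 3*q - 5*r^2)
At (-3, -2, -3): (6, 60, 141).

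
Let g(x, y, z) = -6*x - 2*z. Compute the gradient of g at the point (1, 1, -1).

∂g/∂x = -6
∂g/∂y = 0
∂g/∂z = -2
∇g = (-6, 0, -2)
At (1, 1, -1): (-6, 0, -2).

(-6, 0, -2)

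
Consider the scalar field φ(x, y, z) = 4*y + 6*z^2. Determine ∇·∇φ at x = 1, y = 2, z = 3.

12

∂²φ/∂x² = 0
∂²φ/∂y² = 0
∂²φ/∂z² = 12
∇²φ = 12
At (1, 2, 3): 12.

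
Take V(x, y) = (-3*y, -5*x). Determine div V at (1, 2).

∂V₁/∂x = 0
∂V₂/∂y = 0
∇·V = 0
At (1, 2): 0.

0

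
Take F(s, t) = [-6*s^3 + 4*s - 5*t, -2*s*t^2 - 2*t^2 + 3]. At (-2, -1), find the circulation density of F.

3

∂F₂/∂s = -2*t^2
∂F₁/∂t = -5
Scalar curl = -2*t^2 + 5
At (-2, -1): 3.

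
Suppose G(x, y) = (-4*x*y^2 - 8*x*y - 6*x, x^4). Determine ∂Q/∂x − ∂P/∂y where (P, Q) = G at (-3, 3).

∂G₂/∂x = 4*x^3
∂G₁/∂y = -8*x*y - 8*x
Scalar curl = 4*x^3 + 8*x*y + 8*x
At (-3, 3): -204.

-204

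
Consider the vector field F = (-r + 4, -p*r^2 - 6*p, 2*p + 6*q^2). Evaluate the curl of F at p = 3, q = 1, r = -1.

(6, -3, -7)

(∇×F)₁ = ∂F₃/∂q − ∂F₂/∂r = 2*p*r + 12*q
(∇×F)₂ = ∂F₁/∂r − ∂F₃/∂p = -3
(∇×F)₃ = ∂F₂/∂p − ∂F₁/∂q = -r^2 - 6
∇×F = (2*p*r + 12*q, -3, -r^2 - 6)
At (3, 1, -1): (6, -3, -7).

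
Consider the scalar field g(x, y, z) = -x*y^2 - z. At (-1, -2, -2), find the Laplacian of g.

∂²g/∂x² = 0
∂²g/∂y² = -2*x
∂²g/∂z² = 0
∇²g = -2*x
At (-1, -2, -2): 2.

2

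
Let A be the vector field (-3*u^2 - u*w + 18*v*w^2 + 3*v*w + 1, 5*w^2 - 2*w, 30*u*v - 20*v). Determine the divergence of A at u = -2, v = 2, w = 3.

∂A₁/∂u = -6*u - w
∂A₂/∂v = 0
∂A₃/∂w = 0
∇·A = -6*u - w
At (-2, 2, 3): 9.

9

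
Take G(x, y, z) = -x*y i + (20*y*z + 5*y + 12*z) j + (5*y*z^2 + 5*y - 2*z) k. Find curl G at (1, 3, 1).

(∇×G)₁ = ∂G₃/∂y − ∂G₂/∂z = -20*y + 5*z^2 - 7
(∇×G)₂ = ∂G₁/∂z − ∂G₃/∂x = 0
(∇×G)₃ = ∂G₂/∂x − ∂G₁/∂y = x
∇×G = (-20*y + 5*z^2 - 7, 0, x)
At (1, 3, 1): (-62, 0, 1).

(-62, 0, 1)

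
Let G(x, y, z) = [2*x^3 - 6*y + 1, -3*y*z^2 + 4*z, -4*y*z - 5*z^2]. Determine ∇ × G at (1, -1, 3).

(-34, 0, 6)

(∇×G)₁ = ∂G₃/∂y − ∂G₂/∂z = 6*y*z - 4*z - 4
(∇×G)₂ = ∂G₁/∂z − ∂G₃/∂x = 0
(∇×G)₃ = ∂G₂/∂x − ∂G₁/∂y = 6
∇×G = (6*y*z - 4*z - 4, 0, 6)
At (1, -1, 3): (-34, 0, 6).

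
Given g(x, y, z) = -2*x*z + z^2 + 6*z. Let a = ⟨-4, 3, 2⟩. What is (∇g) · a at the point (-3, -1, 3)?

60

∂g/∂x = -2*z
∂g/∂y = 0
∂g/∂z = -2*x + 2*z + 6
∇g at (-3, -1, 3) = (-6, 0, 18)
∇g · a = (-6)(-4) + (0)(3) + (18)(2) = 60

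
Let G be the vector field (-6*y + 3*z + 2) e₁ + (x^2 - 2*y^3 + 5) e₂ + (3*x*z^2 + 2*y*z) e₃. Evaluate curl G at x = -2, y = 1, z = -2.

(∇×G)₁ = ∂G₃/∂y − ∂G₂/∂z = 2*z
(∇×G)₂ = ∂G₁/∂z − ∂G₃/∂x = -3*z^2 + 3
(∇×G)₃ = ∂G₂/∂x − ∂G₁/∂y = 2*x + 6
∇×G = (2*z, -3*z^2 + 3, 2*x + 6)
At (-2, 1, -2): (-4, -9, 2).

(-4, -9, 2)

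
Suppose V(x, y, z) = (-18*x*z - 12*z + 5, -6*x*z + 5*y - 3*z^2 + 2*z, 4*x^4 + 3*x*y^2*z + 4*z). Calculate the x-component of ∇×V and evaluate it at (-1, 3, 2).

-32

(∇×V)_1 = ∂V₃/∂y − ∂V₂/∂z
= 6*x*y*z − (-6*x - 6*z + 2)
= 6*x*y*z + 6*x + 6*z - 2
At (-1, 3, 2): -32.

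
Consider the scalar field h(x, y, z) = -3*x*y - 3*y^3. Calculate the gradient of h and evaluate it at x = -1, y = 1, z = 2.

∂h/∂x = -3*y
∂h/∂y = -3*x - 9*y^2
∂h/∂z = 0
∇h = (-3*y, -3*x - 9*y^2, 0)
At (-1, 1, 2): (-3, -6, 0).

(-3, -6, 0)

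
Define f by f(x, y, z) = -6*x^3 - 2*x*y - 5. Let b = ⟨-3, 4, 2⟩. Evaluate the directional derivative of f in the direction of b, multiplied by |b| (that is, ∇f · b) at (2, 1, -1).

206

∂f/∂x = -18*x^2 - 2*y
∂f/∂y = -2*x
∂f/∂z = 0
∇f at (2, 1, -1) = (-74, -4, 0)
∇f · b = (-74)(-3) + (-4)(4) + (0)(2) = 206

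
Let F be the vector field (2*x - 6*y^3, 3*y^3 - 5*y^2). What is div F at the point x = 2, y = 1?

1

∂F₁/∂x = 2
∂F₂/∂y = 9*y^2 - 10*y
∇·F = 9*y^2 - 10*y + 2
At (2, 1): 1.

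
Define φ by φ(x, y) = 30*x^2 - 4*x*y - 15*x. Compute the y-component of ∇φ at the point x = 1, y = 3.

-4

(∇φ)_2 = ∂φ/∂y = -4*x
At (1, 3): -4.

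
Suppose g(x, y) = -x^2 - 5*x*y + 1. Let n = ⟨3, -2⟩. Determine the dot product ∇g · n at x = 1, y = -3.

49

∂g/∂x = -2*x - 5*y
∂g/∂y = -5*x
∇g at (1, -3) = (13, -5)
∇g · n = (13)(3) + (-5)(-2) = 49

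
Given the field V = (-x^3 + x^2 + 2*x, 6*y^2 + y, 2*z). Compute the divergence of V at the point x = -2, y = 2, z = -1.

13

∂V₁/∂x = -3*x^2 + 2*x + 2
∂V₂/∂y = 12*y + 1
∂V₃/∂z = 2
∇·V = -3*x^2 + 2*x + 12*y + 5
At (-2, 2, -1): 13.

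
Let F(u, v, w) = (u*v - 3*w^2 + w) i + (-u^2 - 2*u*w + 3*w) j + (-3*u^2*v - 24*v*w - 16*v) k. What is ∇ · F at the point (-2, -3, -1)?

∂F₁/∂u = v
∂F₂/∂v = 0
∂F₃/∂w = -24*v
∇·F = -23*v
At (-2, -3, -1): 69.

69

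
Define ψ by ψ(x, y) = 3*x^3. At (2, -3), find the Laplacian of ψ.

36

∂²ψ/∂x² = 18*x
∂²ψ/∂y² = 0
∇²ψ = 18*x
At (2, -3): 36.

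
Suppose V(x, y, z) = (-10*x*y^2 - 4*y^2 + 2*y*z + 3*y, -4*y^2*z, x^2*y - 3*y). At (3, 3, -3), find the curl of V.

(42, -12, 207)

(∇×V)₁ = ∂V₃/∂y − ∂V₂/∂z = x^2 + 4*y^2 - 3
(∇×V)₂ = ∂V₁/∂z − ∂V₃/∂x = -2*x*y + 2*y
(∇×V)₃ = ∂V₂/∂x − ∂V₁/∂y = 20*x*y + 8*y - 2*z - 3
∇×V = (x^2 + 4*y^2 - 3, -2*x*y + 2*y, 20*x*y + 8*y - 2*z - 3)
At (3, 3, -3): (42, -12, 207).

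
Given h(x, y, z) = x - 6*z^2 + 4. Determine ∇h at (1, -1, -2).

(1, 0, 24)

∂h/∂x = 1
∂h/∂y = 0
∂h/∂z = -12*z
∇h = (1, 0, -12*z)
At (1, -1, -2): (1, 0, 24).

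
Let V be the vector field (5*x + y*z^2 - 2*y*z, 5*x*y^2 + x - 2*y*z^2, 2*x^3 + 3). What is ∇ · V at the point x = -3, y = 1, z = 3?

∂V₁/∂x = 5
∂V₂/∂y = 10*x*y - 2*z^2
∂V₃/∂z = 0
∇·V = 10*x*y - 2*z^2 + 5
At (-3, 1, 3): -43.

-43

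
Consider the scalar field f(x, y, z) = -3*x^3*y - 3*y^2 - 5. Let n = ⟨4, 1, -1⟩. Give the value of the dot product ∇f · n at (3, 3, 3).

∂f/∂x = -9*x^2*y
∂f/∂y = -3*x^3 - 6*y
∂f/∂z = 0
∇f at (3, 3, 3) = (-243, -99, 0)
∇f · n = (-243)(4) + (-99)(1) + (0)(-1) = -1071

-1071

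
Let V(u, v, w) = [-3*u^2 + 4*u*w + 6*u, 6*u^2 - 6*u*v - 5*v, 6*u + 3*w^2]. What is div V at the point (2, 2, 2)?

∂V₁/∂u = -6*u + 4*w + 6
∂V₂/∂v = -6*u - 5
∂V₃/∂w = 6*w
∇·V = -12*u + 10*w + 1
At (2, 2, 2): -3.

-3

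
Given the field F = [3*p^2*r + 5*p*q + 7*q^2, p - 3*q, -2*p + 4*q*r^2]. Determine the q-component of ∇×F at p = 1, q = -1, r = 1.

(∇×F)_2 = ∂F₁/∂r − ∂F₃/∂p
= 3*p^2 − (-2)
= 3*p^2 + 2
At (1, -1, 1): 5.

5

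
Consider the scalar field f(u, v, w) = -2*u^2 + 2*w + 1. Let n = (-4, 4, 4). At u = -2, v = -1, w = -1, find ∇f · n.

∂f/∂u = -4*u
∂f/∂v = 0
∂f/∂w = 2
∇f at (-2, -1, -1) = (8, 0, 2)
∇f · n = (8)(-4) + (0)(4) + (2)(4) = -24

-24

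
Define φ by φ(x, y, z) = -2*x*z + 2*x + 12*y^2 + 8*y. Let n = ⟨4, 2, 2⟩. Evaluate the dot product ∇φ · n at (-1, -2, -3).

∂φ/∂x = -2*z + 2
∂φ/∂y = 24*y + 8
∂φ/∂z = -2*x
∇φ at (-1, -2, -3) = (8, -40, 2)
∇φ · n = (8)(4) + (-40)(2) + (2)(2) = -44

-44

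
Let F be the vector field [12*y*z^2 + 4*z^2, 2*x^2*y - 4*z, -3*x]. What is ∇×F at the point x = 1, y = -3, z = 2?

(4, -125, -60)

(∇×F)₁ = ∂F₃/∂y − ∂F₂/∂z = 4
(∇×F)₂ = ∂F₁/∂z − ∂F₃/∂x = 24*y*z + 8*z + 3
(∇×F)₃ = ∂F₂/∂x − ∂F₁/∂y = 4*x*y - 12*z^2
∇×F = (4, 24*y*z + 8*z + 3, 4*x*y - 12*z^2)
At (1, -3, 2): (4, -125, -60).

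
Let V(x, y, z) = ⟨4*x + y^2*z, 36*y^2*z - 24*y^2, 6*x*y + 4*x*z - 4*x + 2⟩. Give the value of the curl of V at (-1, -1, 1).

(-42, 7, 2)

(∇×V)₁ = ∂V₃/∂y − ∂V₂/∂z = 6*x - 36*y^2
(∇×V)₂ = ∂V₁/∂z − ∂V₃/∂x = y^2 - 6*y - 4*z + 4
(∇×V)₃ = ∂V₂/∂x − ∂V₁/∂y = -2*y*z
∇×V = (6*x - 36*y^2, y^2 - 6*y - 4*z + 4, -2*y*z)
At (-1, -1, 1): (-42, 7, 2).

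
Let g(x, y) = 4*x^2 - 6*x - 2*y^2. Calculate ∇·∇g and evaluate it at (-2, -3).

4

∂²g/∂x² = 8
∂²g/∂y² = -4
∇²g = 4
At (-2, -3): 4.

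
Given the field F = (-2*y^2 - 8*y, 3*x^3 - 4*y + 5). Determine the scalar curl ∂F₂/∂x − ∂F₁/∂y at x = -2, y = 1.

48

∂F₂/∂x = 9*x^2
∂F₁/∂y = -4*y - 8
Scalar curl = 9*x^2 + 4*y + 8
At (-2, 1): 48.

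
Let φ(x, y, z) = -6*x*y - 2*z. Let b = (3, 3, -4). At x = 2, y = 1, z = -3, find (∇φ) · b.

-46

∂φ/∂x = -6*y
∂φ/∂y = -6*x
∂φ/∂z = -2
∇φ at (2, 1, -3) = (-6, -12, -2)
∇φ · b = (-6)(3) + (-12)(3) + (-2)(-4) = -46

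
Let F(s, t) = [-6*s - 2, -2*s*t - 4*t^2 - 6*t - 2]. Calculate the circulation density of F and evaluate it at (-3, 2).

∂F₂/∂s = -2*t
∂F₁/∂t = 0
Scalar curl = -2*t
At (-3, 2): -4.

-4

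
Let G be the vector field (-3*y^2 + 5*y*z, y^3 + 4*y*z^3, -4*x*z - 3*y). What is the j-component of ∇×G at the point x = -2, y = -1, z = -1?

(∇×G)_2 = ∂G₁/∂z − ∂G₃/∂x
= 5*y − (-4*z)
= 5*y + 4*z
At (-2, -1, -1): -9.

-9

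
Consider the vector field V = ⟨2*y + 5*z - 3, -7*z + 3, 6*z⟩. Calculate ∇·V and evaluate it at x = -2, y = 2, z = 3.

6

∂V₁/∂x = 0
∂V₂/∂y = 0
∂V₃/∂z = 6
∇·V = 6
At (-2, 2, 3): 6.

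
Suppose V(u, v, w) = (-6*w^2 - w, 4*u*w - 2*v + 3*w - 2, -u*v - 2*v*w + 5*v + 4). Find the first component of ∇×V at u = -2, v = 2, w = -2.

16

(∇×V)_1 = ∂V₃/∂v − ∂V₂/∂w
= -u - 2*w + 5 − (4*u + 3)
= -5*u - 2*w + 2
At (-2, 2, -2): 16.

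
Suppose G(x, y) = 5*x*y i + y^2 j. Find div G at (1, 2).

∂G₁/∂x = 5*y
∂G₂/∂y = 2*y
∇·G = 7*y
At (1, 2): 14.

14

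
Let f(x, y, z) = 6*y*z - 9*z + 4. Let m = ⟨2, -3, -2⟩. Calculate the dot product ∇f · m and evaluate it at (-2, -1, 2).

-6

∂f/∂x = 0
∂f/∂y = 6*z
∂f/∂z = 6*y - 9
∇f at (-2, -1, 2) = (0, 12, -15)
∇f · m = (0)(2) + (12)(-3) + (-15)(-2) = -6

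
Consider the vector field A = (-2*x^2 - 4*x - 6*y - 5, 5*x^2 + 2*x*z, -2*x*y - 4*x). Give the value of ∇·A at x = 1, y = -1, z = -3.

∂A₁/∂x = -4*x - 4
∂A₂/∂y = 0
∂A₃/∂z = 0
∇·A = -4*x - 4
At (1, -1, -3): -8.

-8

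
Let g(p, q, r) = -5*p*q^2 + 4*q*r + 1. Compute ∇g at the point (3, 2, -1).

∂g/∂p = -5*q^2
∂g/∂q = -10*p*q + 4*r
∂g/∂r = 4*q
∇g = (-5*q^2, -10*p*q + 4*r, 4*q)
At (3, 2, -1): (-20, -64, 8).

(-20, -64, 8)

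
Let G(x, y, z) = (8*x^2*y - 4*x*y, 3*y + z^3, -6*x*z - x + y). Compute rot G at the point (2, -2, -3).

(∇×G)₁ = ∂G₃/∂y − ∂G₂/∂z = -3*z^2 + 1
(∇×G)₂ = ∂G₁/∂z − ∂G₃/∂x = 6*z + 1
(∇×G)₃ = ∂G₂/∂x − ∂G₁/∂y = -8*x^2 + 4*x
∇×G = (-3*z^2 + 1, 6*z + 1, -8*x^2 + 4*x)
At (2, -2, -3): (-26, -17, -24).

(-26, -17, -24)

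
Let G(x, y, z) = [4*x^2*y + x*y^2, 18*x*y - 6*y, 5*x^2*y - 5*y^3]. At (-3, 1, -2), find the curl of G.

(∇×G)₁ = ∂G₃/∂y − ∂G₂/∂z = 5*x^2 - 15*y^2
(∇×G)₂ = ∂G₁/∂z − ∂G₃/∂x = -10*x*y
(∇×G)₃ = ∂G₂/∂x − ∂G₁/∂y = -4*x^2 - 2*x*y + 18*y
∇×G = (5*x^2 - 15*y^2, -10*x*y, -4*x^2 - 2*x*y + 18*y)
At (-3, 1, -2): (30, 30, -12).

(30, 30, -12)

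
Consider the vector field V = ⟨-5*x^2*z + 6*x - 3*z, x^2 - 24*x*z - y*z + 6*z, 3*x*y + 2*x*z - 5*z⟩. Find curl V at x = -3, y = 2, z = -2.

(-85, -50, 42)

(∇×V)₁ = ∂V₃/∂y − ∂V₂/∂z = 27*x + y - 6
(∇×V)₂ = ∂V₁/∂z − ∂V₃/∂x = -5*x^2 - 3*y - 2*z - 3
(∇×V)₃ = ∂V₂/∂x − ∂V₁/∂y = 2*x - 24*z
∇×V = (27*x + y - 6, -5*x^2 - 3*y - 2*z - 3, 2*x - 24*z)
At (-3, 2, -2): (-85, -50, 42).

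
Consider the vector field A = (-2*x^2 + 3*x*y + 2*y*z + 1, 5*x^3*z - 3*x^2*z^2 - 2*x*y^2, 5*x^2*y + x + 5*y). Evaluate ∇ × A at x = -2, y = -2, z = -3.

(∇×A)₁ = ∂A₃/∂y − ∂A₂/∂z = -5*x^3 + 6*x^2*z + 5*x^2 + 5
(∇×A)₂ = ∂A₁/∂z − ∂A₃/∂x = -10*x*y + 2*y - 1
(∇×A)₃ = ∂A₂/∂x − ∂A₁/∂y = 15*x^2*z - 6*x*z^2 - 3*x - 2*y^2 - 2*z
∇×A = (-5*x^3 + 6*x^2*z + 5*x^2 + 5, -10*x*y + 2*y - 1, 15*x^2*z - 6*x*z^2 - 3*x - 2*y^2 - 2*z)
At (-2, -2, -3): (-7, -45, -68).

(-7, -45, -68)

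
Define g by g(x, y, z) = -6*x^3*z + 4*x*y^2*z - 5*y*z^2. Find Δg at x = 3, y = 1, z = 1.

∂²g/∂x² = -36*x*z
∂²g/∂y² = 8*x*z
∂²g/∂z² = -10*y
∇²g = -28*x*z - 10*y
At (3, 1, 1): -94.

-94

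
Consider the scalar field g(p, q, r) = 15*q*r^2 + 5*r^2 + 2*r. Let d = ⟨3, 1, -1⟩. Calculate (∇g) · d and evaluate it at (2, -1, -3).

∂g/∂p = 0
∂g/∂q = 15*r^2
∂g/∂r = 30*q*r + 10*r + 2
∇g at (2, -1, -3) = (0, 135, 62)
∇g · d = (0)(3) + (135)(1) + (62)(-1) = 73

73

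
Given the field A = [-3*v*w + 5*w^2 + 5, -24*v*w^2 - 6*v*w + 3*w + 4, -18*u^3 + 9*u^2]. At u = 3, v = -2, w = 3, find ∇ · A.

∂A₁/∂u = 0
∂A₂/∂v = -24*w^2 - 6*w
∂A₃/∂w = 0
∇·A = -24*w^2 - 6*w
At (3, -2, 3): -234.

-234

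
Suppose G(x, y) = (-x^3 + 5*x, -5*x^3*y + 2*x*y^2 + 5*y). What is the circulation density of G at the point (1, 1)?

-13

∂G₂/∂x = -15*x^2*y + 2*y^2
∂G₁/∂y = 0
Scalar curl = -15*x^2*y + 2*y^2
At (1, 1): -13.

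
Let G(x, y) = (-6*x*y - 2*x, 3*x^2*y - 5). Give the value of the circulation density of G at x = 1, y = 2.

18

∂G₂/∂x = 6*x*y
∂G₁/∂y = -6*x
Scalar curl = 6*x*y + 6*x
At (1, 2): 18.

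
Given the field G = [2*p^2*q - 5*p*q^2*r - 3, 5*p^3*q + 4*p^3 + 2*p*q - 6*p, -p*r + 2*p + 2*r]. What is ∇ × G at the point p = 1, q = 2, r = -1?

(0, -23, 18)

(∇×G)₁ = ∂G₃/∂q − ∂G₂/∂r = 0
(∇×G)₂ = ∂G₁/∂r − ∂G₃/∂p = -5*p*q^2 + r - 2
(∇×G)₃ = ∂G₂/∂p − ∂G₁/∂q = 15*p^2*q + 10*p^2 + 10*p*q*r + 2*q - 6
∇×G = (0, -5*p*q^2 + r - 2, 15*p^2*q + 10*p^2 + 10*p*q*r + 2*q - 6)
At (1, 2, -1): (0, -23, 18).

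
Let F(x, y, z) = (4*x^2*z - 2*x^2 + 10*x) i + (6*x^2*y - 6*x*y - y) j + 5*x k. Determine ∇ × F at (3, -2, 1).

(∇×F)₁ = ∂F₃/∂y − ∂F₂/∂z = 0
(∇×F)₂ = ∂F₁/∂z − ∂F₃/∂x = 4*x^2 - 5
(∇×F)₃ = ∂F₂/∂x − ∂F₁/∂y = 12*x*y - 6*y
∇×F = (0, 4*x^2 - 5, 12*x*y - 6*y)
At (3, -2, 1): (0, 31, -60).

(0, 31, -60)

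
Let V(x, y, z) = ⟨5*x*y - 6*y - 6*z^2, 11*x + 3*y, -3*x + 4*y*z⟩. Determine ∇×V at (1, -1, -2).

(∇×V)₁ = ∂V₃/∂y − ∂V₂/∂z = 4*z
(∇×V)₂ = ∂V₁/∂z − ∂V₃/∂x = -12*z + 3
(∇×V)₃ = ∂V₂/∂x − ∂V₁/∂y = -5*x + 17
∇×V = (4*z, -12*z + 3, -5*x + 17)
At (1, -1, -2): (-8, 27, 12).

(-8, 27, 12)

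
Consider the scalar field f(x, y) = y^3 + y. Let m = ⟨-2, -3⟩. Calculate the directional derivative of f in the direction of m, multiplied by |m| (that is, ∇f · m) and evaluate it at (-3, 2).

-39

∂f/∂x = 0
∂f/∂y = 3*y^2 + 1
∇f at (-3, 2) = (0, 13)
∇f · m = (0)(-2) + (13)(-3) = -39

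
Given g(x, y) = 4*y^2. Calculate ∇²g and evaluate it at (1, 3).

∂²g/∂x² = 0
∂²g/∂y² = 8
∇²g = 8
At (1, 3): 8.

8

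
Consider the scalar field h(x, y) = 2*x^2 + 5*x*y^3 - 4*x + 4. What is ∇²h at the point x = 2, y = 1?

∂²h/∂x² = 4
∂²h/∂y² = 30*x*y
∇²h = 30*x*y + 4
At (2, 1): 64.

64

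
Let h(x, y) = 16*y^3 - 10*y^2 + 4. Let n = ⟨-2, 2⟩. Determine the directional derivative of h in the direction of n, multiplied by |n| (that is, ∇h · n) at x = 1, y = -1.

∂h/∂x = 0
∂h/∂y = 48*y^2 - 20*y
∇h at (1, -1) = (0, 68)
∇h · n = (0)(-2) + (68)(2) = 136

136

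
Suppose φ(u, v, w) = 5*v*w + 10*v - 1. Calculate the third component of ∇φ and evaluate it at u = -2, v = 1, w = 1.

(∇φ)_3 = ∂φ/∂w = 5*v
At (-2, 1, 1): 5.

5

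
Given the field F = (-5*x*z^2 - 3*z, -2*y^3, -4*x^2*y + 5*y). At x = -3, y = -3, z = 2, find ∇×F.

(∇×F)₁ = ∂F₃/∂y − ∂F₂/∂z = -4*x^2 + 5
(∇×F)₂ = ∂F₁/∂z − ∂F₃/∂x = 8*x*y - 10*x*z - 3
(∇×F)₃ = ∂F₂/∂x − ∂F₁/∂y = 0
∇×F = (-4*x^2 + 5, 8*x*y - 10*x*z - 3, 0)
At (-3, -3, 2): (-31, 129, 0).

(-31, 129, 0)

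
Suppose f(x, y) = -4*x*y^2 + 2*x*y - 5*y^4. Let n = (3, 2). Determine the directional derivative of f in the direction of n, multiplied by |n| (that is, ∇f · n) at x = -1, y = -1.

2

∂f/∂x = -4*y^2 + 2*y
∂f/∂y = -8*x*y + 2*x - 20*y^3
∇f at (-1, -1) = (-6, 10)
∇f · n = (-6)(3) + (10)(2) = 2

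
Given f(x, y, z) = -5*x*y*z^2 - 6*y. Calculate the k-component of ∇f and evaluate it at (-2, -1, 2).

-40

(∇f)_3 = ∂f/∂z = -10*x*y*z
At (-2, -1, 2): -40.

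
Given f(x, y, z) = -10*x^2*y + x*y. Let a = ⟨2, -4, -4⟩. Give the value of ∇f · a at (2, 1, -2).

74

∂f/∂x = -20*x*y + y
∂f/∂y = -10*x^2 + x
∂f/∂z = 0
∇f at (2, 1, -2) = (-39, -38, 0)
∇f · a = (-39)(2) + (-38)(-4) + (0)(-4) = 74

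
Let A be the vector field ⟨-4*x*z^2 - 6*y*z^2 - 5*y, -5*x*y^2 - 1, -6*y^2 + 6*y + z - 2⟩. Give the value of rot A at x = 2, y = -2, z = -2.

(∇×A)₁ = ∂A₃/∂y − ∂A₂/∂z = -12*y + 6
(∇×A)₂ = ∂A₁/∂z − ∂A₃/∂x = -8*x*z - 12*y*z
(∇×A)₃ = ∂A₂/∂x − ∂A₁/∂y = -5*y^2 + 6*z^2 + 5
∇×A = (-12*y + 6, -8*x*z - 12*y*z, -5*y^2 + 6*z^2 + 5)
At (2, -2, -2): (30, -16, 9).

(30, -16, 9)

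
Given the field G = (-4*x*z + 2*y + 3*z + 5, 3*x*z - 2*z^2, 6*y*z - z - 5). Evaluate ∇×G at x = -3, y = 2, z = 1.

(19, 15, 1)

(∇×G)₁ = ∂G₃/∂y − ∂G₂/∂z = -3*x + 10*z
(∇×G)₂ = ∂G₁/∂z − ∂G₃/∂x = -4*x + 3
(∇×G)₃ = ∂G₂/∂x − ∂G₁/∂y = 3*z - 2
∇×G = (-3*x + 10*z, -4*x + 3, 3*z - 2)
At (-3, 2, 1): (19, 15, 1).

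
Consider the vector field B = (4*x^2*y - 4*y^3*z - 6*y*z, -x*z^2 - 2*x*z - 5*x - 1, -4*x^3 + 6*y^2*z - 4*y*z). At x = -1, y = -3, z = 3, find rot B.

(∇×B)₁ = ∂B₃/∂y − ∂B₂/∂z = 2*x*z + 2*x + 12*y*z - 4*z
(∇×B)₂ = ∂B₁/∂z − ∂B₃/∂x = 12*x^2 - 4*y^3 - 6*y
(∇×B)₃ = ∂B₂/∂x − ∂B₁/∂y = -4*x^2 + 12*y^2*z - z^2 + 4*z - 5
∇×B = (2*x*z + 2*x + 12*y*z - 4*z, 12*x^2 - 4*y^3 - 6*y, -4*x^2 + 12*y^2*z - z^2 + 4*z - 5)
At (-1, -3, 3): (-128, 138, 318).

(-128, 138, 318)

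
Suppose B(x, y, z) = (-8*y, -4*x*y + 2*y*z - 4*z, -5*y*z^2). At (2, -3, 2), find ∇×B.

(∇×B)₁ = ∂B₃/∂y − ∂B₂/∂z = -2*y - 5*z^2 + 4
(∇×B)₂ = ∂B₁/∂z − ∂B₃/∂x = 0
(∇×B)₃ = ∂B₂/∂x − ∂B₁/∂y = -4*y + 8
∇×B = (-2*y - 5*z^2 + 4, 0, -4*y + 8)
At (2, -3, 2): (-10, 0, 20).

(-10, 0, 20)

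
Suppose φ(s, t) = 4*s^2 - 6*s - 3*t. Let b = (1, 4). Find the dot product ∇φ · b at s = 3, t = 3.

6

∂φ/∂s = 8*s - 6
∂φ/∂t = -3
∇φ at (3, 3) = (18, -3)
∇φ · b = (18)(1) + (-3)(4) = 6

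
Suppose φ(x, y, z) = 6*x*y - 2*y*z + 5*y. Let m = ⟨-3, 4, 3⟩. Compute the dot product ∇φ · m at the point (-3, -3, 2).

∂φ/∂x = 6*y
∂φ/∂y = 6*x - 2*z + 5
∂φ/∂z = -2*y
∇φ at (-3, -3, 2) = (-18, -17, 6)
∇φ · m = (-18)(-3) + (-17)(4) + (6)(3) = 4

4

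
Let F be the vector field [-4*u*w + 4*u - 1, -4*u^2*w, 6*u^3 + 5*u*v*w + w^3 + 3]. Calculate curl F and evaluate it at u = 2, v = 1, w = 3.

(46, -95, -48)

(∇×F)₁ = ∂F₃/∂v − ∂F₂/∂w = 4*u^2 + 5*u*w
(∇×F)₂ = ∂F₁/∂w − ∂F₃/∂u = -18*u^2 - 4*u - 5*v*w
(∇×F)₃ = ∂F₂/∂u − ∂F₁/∂v = -8*u*w
∇×F = (4*u^2 + 5*u*w, -18*u^2 - 4*u - 5*v*w, -8*u*w)
At (2, 1, 3): (46, -95, -48).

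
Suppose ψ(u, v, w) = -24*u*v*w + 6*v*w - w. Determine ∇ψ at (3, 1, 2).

∂ψ/∂u = -24*v*w
∂ψ/∂v = -24*u*w + 6*w
∂ψ/∂w = -24*u*v + 6*v - 1
∇ψ = (-24*v*w, -24*u*w + 6*w, -24*u*v + 6*v - 1)
At (3, 1, 2): (-48, -132, -67).

(-48, -132, -67)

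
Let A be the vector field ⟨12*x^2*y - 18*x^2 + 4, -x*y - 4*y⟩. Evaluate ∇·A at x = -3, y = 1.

35

∂A₁/∂x = 24*x*y - 36*x
∂A₂/∂y = -x - 4
∇·A = 24*x*y - 37*x - 4
At (-3, 1): 35.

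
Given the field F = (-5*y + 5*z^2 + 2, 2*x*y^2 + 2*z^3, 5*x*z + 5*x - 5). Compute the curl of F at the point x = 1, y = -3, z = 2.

(∇×F)₁ = ∂F₃/∂y − ∂F₂/∂z = -6*z^2
(∇×F)₂ = ∂F₁/∂z − ∂F₃/∂x = 5*z - 5
(∇×F)₃ = ∂F₂/∂x − ∂F₁/∂y = 2*y^2 + 5
∇×F = (-6*z^2, 5*z - 5, 2*y^2 + 5)
At (1, -3, 2): (-24, 5, 23).

(-24, 5, 23)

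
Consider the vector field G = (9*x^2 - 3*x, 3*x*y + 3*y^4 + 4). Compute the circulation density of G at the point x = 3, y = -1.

-3

∂G₂/∂x = 3*y
∂G₁/∂y = 0
Scalar curl = 3*y
At (3, -1): -3.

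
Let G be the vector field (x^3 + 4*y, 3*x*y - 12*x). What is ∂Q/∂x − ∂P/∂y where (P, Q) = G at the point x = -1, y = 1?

-13

∂G₂/∂x = 3*y - 12
∂G₁/∂y = 4
Scalar curl = 3*y - 16
At (-1, 1): -13.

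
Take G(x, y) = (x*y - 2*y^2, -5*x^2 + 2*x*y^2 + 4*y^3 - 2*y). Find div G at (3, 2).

∂G₁/∂x = y
∂G₂/∂y = 4*x*y + 12*y^2 - 2
∇·G = 4*x*y + 12*y^2 + y - 2
At (3, 2): 72.

72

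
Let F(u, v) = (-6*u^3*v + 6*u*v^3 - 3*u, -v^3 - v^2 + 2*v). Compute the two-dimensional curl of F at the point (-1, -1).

12

∂F₂/∂u = 0
∂F₁/∂v = -6*u^3 + 18*u*v^2
Scalar curl = 6*u^3 - 18*u*v^2
At (-1, -1): 12.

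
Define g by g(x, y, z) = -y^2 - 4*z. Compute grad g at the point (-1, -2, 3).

(0, 4, -4)

∂g/∂x = 0
∂g/∂y = -2*y
∂g/∂z = -4
∇g = (0, -2*y, -4)
At (-1, -2, 3): (0, 4, -4).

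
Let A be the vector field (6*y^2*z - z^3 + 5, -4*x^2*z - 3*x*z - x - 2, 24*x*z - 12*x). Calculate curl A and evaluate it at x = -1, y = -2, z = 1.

(1, 9, 28)

(∇×A)₁ = ∂A₃/∂y − ∂A₂/∂z = 4*x^2 + 3*x
(∇×A)₂ = ∂A₁/∂z − ∂A₃/∂x = 6*y^2 - 3*z^2 - 24*z + 12
(∇×A)₃ = ∂A₂/∂x − ∂A₁/∂y = -8*x*z - 12*y*z - 3*z - 1
∇×A = (4*x^2 + 3*x, 6*y^2 - 3*z^2 - 24*z + 12, -8*x*z - 12*y*z - 3*z - 1)
At (-1, -2, 1): (1, 9, 28).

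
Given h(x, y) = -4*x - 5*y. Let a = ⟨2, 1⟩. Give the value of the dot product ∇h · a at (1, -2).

-13

∂h/∂x = -4
∂h/∂y = -5
∇h at (1, -2) = (-4, -5)
∇h · a = (-4)(2) + (-5)(1) = -13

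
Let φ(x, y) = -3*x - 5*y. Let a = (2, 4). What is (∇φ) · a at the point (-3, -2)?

-26

∂φ/∂x = -3
∂φ/∂y = -5
∇φ at (-3, -2) = (-3, -5)
∇φ · a = (-3)(2) + (-5)(4) = -26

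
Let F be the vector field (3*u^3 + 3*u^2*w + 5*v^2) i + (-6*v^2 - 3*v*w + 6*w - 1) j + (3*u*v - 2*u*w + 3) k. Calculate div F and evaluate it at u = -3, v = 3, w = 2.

9

∂F₁/∂u = 9*u^2 + 6*u*w
∂F₂/∂v = -12*v - 3*w
∂F₃/∂w = -2*u
∇·F = 9*u^2 + 6*u*w - 2*u - 12*v - 3*w
At (-3, 3, 2): 9.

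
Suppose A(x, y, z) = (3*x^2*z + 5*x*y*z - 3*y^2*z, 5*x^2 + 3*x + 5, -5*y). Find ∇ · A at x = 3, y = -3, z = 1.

3

∂A₁/∂x = 6*x*z + 5*y*z
∂A₂/∂y = 0
∂A₃/∂z = 0
∇·A = 6*x*z + 5*y*z
At (3, -3, 1): 3.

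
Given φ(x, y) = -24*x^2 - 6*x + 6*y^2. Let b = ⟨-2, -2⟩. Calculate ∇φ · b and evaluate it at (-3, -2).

-228

∂φ/∂x = -48*x - 6
∂φ/∂y = 12*y
∇φ at (-3, -2) = (138, -24)
∇φ · b = (138)(-2) + (-24)(-2) = -228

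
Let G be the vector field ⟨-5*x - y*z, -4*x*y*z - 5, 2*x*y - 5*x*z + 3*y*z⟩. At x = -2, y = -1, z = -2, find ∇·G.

∂G₁/∂x = -5
∂G₂/∂y = -4*x*z
∂G₃/∂z = -5*x + 3*y
∇·G = -4*x*z - 5*x + 3*y - 5
At (-2, -1, -2): -14.

-14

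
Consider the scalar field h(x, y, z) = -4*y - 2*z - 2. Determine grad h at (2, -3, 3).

∂h/∂x = 0
∂h/∂y = -4
∂h/∂z = -2
∇h = (0, -4, -2)
At (2, -3, 3): (0, -4, -2).

(0, -4, -2)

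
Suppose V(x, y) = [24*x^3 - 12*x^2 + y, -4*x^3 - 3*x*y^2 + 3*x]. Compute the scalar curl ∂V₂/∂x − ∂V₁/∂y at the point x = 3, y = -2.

∂V₂/∂x = -12*x^2 - 3*y^2 + 3
∂V₁/∂y = 1
Scalar curl = -12*x^2 - 3*y^2 + 2
At (3, -2): -118.

-118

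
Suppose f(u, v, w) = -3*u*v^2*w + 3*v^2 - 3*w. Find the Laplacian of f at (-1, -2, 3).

∂²f/∂u² = 0
∂²f/∂v² = 6*(-u*w + 1)
∂²f/∂w² = 0
∇²f = -6*u*w + 6
At (-1, -2, 3): 24.

24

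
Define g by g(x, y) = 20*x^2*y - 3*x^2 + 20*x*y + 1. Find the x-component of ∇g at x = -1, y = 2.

(∇g)_1 = ∂g/∂x = 40*x*y - 6*x + 20*y
At (-1, 2): -34.

-34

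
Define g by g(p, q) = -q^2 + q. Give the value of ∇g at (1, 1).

(0, -1)

∂g/∂p = 0
∂g/∂q = -2*q + 1
∇g = (0, -2*q + 1)
At (1, 1): (0, -1).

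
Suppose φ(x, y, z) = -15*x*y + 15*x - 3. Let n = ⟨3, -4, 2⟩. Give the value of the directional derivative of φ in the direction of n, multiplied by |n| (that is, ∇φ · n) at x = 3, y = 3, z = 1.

∂φ/∂x = -15*y + 15
∂φ/∂y = -15*x
∂φ/∂z = 0
∇φ at (3, 3, 1) = (-30, -45, 0)
∇φ · n = (-30)(3) + (-45)(-4) + (0)(2) = 90

90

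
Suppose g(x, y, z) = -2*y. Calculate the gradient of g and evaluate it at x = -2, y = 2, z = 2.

∂g/∂x = 0
∂g/∂y = -2
∂g/∂z = 0
∇g = (0, -2, 0)
At (-2, 2, 2): (0, -2, 0).

(0, -2, 0)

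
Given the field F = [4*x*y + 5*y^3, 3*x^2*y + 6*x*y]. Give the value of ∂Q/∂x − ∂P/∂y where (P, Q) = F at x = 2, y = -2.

-104

∂F₂/∂x = 6*x*y + 6*y
∂F₁/∂y = 4*x + 15*y^2
Scalar curl = 6*x*y - 4*x - 15*y^2 + 6*y
At (2, -2): -104.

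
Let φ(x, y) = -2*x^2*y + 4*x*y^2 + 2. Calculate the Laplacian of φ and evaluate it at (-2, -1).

-12

∂²φ/∂x² = -4*y
∂²φ/∂y² = 8*x
∇²φ = 8*x - 4*y
At (-2, -1): -12.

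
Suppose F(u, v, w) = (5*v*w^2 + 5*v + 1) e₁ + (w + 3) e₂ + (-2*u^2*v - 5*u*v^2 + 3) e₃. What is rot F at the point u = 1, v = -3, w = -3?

(27, 123, -50)

(∇×F)₁ = ∂F₃/∂v − ∂F₂/∂w = -2*u^2 - 10*u*v - 1
(∇×F)₂ = ∂F₁/∂w − ∂F₃/∂u = 4*u*v + 5*v^2 + 10*v*w
(∇×F)₃ = ∂F₂/∂u − ∂F₁/∂v = -5*w^2 - 5
∇×F = (-2*u^2 - 10*u*v - 1, 4*u*v + 5*v^2 + 10*v*w, -5*w^2 - 5)
At (1, -3, -3): (27, 123, -50).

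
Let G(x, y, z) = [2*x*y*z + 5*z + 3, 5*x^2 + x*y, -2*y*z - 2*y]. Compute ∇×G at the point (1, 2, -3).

(∇×G)₁ = ∂G₃/∂y − ∂G₂/∂z = -2*z - 2
(∇×G)₂ = ∂G₁/∂z − ∂G₃/∂x = 2*x*y + 5
(∇×G)₃ = ∂G₂/∂x − ∂G₁/∂y = -2*x*z + 10*x + y
∇×G = (-2*z - 2, 2*x*y + 5, -2*x*z + 10*x + y)
At (1, 2, -3): (4, 9, 18).

(4, 9, 18)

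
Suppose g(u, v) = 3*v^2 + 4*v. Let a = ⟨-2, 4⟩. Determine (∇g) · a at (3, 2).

∂g/∂u = 0
∂g/∂v = 6*v + 4
∇g at (3, 2) = (0, 16)
∇g · a = (0)(-2) + (16)(4) = 64

64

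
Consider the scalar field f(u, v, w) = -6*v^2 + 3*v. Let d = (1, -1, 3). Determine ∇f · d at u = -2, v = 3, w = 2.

33

∂f/∂u = 0
∂f/∂v = -12*v + 3
∂f/∂w = 0
∇f at (-2, 3, 2) = (0, -33, 0)
∇f · d = (0)(1) + (-33)(-1) + (0)(3) = 33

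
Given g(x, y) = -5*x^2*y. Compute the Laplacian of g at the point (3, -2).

20

∂²g/∂x² = -10*y
∂²g/∂y² = 0
∇²g = -10*y
At (3, -2): 20.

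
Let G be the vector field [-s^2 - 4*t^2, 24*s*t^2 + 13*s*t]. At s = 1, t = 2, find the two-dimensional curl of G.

∂G₂/∂s = 24*t^2 + 13*t
∂G₁/∂t = -8*t
Scalar curl = 24*t^2 + 21*t
At (1, 2): 138.

138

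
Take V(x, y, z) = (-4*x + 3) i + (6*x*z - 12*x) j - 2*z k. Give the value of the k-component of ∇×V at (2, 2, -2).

-24

(∇×V)_3 = ∂V₂/∂x − ∂V₁/∂y
= 6*z - 12 − (0)
= 6*z - 12
At (2, 2, -2): -24.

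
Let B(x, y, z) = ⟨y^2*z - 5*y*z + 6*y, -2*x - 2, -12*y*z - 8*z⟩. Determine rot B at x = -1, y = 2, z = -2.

(∇×B)₁ = ∂B₃/∂y − ∂B₂/∂z = -12*z
(∇×B)₂ = ∂B₁/∂z − ∂B₃/∂x = y^2 - 5*y
(∇×B)₃ = ∂B₂/∂x − ∂B₁/∂y = -2*y*z + 5*z - 8
∇×B = (-12*z, y^2 - 5*y, -2*y*z + 5*z - 8)
At (-1, 2, -2): (24, -6, -10).

(24, -6, -10)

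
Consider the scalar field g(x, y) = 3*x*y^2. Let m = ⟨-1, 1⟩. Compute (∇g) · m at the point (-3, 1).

-21

∂g/∂x = 3*y^2
∂g/∂y = 6*x*y
∇g at (-3, 1) = (3, -18)
∇g · m = (3)(-1) + (-18)(1) = -21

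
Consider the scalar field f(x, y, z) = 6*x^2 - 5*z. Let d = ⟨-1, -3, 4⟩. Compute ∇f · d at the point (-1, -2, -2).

∂f/∂x = 12*x
∂f/∂y = 0
∂f/∂z = -5
∇f at (-1, -2, -2) = (-12, 0, -5)
∇f · d = (-12)(-1) + (0)(-3) + (-5)(4) = -8

-8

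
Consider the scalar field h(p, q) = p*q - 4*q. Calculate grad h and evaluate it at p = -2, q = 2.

(2, -6)

∂h/∂p = q
∂h/∂q = p - 4
∇h = (q, p - 4)
At (-2, 2): (2, -6).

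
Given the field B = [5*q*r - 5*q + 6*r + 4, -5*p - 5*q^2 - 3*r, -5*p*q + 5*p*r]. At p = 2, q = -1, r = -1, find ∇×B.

(-7, 1, 5)

(∇×B)₁ = ∂B₃/∂q − ∂B₂/∂r = -5*p + 3
(∇×B)₂ = ∂B₁/∂r − ∂B₃/∂p = 10*q - 5*r + 6
(∇×B)₃ = ∂B₂/∂p − ∂B₁/∂q = -5*r
∇×B = (-5*p + 3, 10*q - 5*r + 6, -5*r)
At (2, -1, -1): (-7, 1, 5).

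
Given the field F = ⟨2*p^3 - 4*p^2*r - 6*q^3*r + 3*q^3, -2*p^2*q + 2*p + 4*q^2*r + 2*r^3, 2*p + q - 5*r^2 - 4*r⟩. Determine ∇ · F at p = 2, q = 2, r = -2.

∂F₁/∂p = 6*p^2 - 8*p*r
∂F₂/∂q = -2*p^2 + 8*q*r
∂F₃/∂r = -10*r - 4
∇·F = 4*p^2 - 8*p*r + 8*q*r - 10*r - 4
At (2, 2, -2): 32.

32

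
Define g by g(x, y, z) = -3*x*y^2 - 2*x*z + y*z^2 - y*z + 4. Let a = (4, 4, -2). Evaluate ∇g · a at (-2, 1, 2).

∂g/∂x = -3*y^2 - 2*z
∂g/∂y = -6*x*y + z^2 - z
∂g/∂z = -2*x + 2*y*z - y
∇g at (-2, 1, 2) = (-7, 14, 7)
∇g · a = (-7)(4) + (14)(4) + (7)(-2) = 14

14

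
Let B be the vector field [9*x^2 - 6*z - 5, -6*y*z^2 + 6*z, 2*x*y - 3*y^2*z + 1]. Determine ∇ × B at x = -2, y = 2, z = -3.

(-46, -10, 0)

(∇×B)₁ = ∂B₃/∂y − ∂B₂/∂z = 2*x + 6*y*z - 6
(∇×B)₂ = ∂B₁/∂z − ∂B₃/∂x = -2*y - 6
(∇×B)₃ = ∂B₂/∂x − ∂B₁/∂y = 0
∇×B = (2*x + 6*y*z - 6, -2*y - 6, 0)
At (-2, 2, -3): (-46, -10, 0).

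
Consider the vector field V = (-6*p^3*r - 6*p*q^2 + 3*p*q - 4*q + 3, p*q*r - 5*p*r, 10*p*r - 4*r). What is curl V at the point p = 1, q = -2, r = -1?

(7, 4, -16)

(∇×V)₁ = ∂V₃/∂q − ∂V₂/∂r = -p*q + 5*p
(∇×V)₂ = ∂V₁/∂r − ∂V₃/∂p = -6*p^3 - 10*r
(∇×V)₃ = ∂V₂/∂p − ∂V₁/∂q = 12*p*q - 3*p + q*r - 5*r + 4
∇×V = (-p*q + 5*p, -6*p^3 - 10*r, 12*p*q - 3*p + q*r - 5*r + 4)
At (1, -2, -1): (7, 4, -16).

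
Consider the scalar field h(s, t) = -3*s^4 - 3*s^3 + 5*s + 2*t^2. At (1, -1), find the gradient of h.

∂h/∂s = -12*s^3 - 9*s^2 + 5
∂h/∂t = 4*t
∇h = (-12*s^3 - 9*s^2 + 5, 4*t)
At (1, -1): (-16, -4).

(-16, -4)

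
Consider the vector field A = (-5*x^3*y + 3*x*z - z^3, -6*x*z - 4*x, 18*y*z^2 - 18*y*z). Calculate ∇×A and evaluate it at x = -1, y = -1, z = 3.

(102, -30, -27)

(∇×A)₁ = ∂A₃/∂y − ∂A₂/∂z = 6*x + 18*z^2 - 18*z
(∇×A)₂ = ∂A₁/∂z − ∂A₃/∂x = 3*x - 3*z^2
(∇×A)₃ = ∂A₂/∂x − ∂A₁/∂y = 5*x^3 - 6*z - 4
∇×A = (6*x + 18*z^2 - 18*z, 3*x - 3*z^2, 5*x^3 - 6*z - 4)
At (-1, -1, 3): (102, -30, -27).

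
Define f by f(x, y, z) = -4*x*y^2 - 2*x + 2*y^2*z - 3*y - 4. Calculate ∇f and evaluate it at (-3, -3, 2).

∂f/∂x = -4*y^2 - 2
∂f/∂y = -8*x*y + 4*y*z - 3
∂f/∂z = 2*y^2
∇f = (-4*y^2 - 2, -8*x*y + 4*y*z - 3, 2*y^2)
At (-3, -3, 2): (-38, -99, 18).

(-38, -99, 18)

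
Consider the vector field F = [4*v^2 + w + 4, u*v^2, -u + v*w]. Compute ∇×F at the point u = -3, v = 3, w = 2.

(2, 2, -15)

(∇×F)₁ = ∂F₃/∂v − ∂F₂/∂w = w
(∇×F)₂ = ∂F₁/∂w − ∂F₃/∂u = 2
(∇×F)₃ = ∂F₂/∂u − ∂F₁/∂v = v^2 - 8*v
∇×F = (w, 2, v^2 - 8*v)
At (-3, 3, 2): (2, 2, -15).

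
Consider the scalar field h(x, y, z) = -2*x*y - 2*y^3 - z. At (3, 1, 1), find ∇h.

(-2, -12, -1)

∂h/∂x = -2*y
∂h/∂y = -2*x - 6*y^2
∂h/∂z = -1
∇h = (-2*y, -2*x - 6*y^2, -1)
At (3, 1, 1): (-2, -12, -1).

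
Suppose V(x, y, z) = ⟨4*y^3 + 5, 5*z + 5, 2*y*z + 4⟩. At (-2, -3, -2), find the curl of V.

(-9, 0, -108)

(∇×V)₁ = ∂V₃/∂y − ∂V₂/∂z = 2*z - 5
(∇×V)₂ = ∂V₁/∂z − ∂V₃/∂x = 0
(∇×V)₃ = ∂V₂/∂x − ∂V₁/∂y = -12*y^2
∇×V = (2*z - 5, 0, -12*y^2)
At (-2, -3, -2): (-9, 0, -108).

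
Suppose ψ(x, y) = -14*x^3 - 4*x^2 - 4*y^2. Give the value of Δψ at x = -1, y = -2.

∂²ψ/∂x² = -4*(21*x + 2)
∂²ψ/∂y² = -8
∇²ψ = -84*x - 16
At (-1, -2): 68.

68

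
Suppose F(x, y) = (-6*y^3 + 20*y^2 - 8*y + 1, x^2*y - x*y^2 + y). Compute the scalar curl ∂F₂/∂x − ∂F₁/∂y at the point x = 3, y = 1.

∂F₂/∂x = 2*x*y - y^2
∂F₁/∂y = -18*y^2 + 40*y - 8
Scalar curl = 2*x*y + 17*y^2 - 40*y + 8
At (3, 1): -9.

-9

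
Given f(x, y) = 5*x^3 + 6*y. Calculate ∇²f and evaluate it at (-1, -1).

∂²f/∂x² = 30*x
∂²f/∂y² = 0
∇²f = 30*x
At (-1, -1): -30.

-30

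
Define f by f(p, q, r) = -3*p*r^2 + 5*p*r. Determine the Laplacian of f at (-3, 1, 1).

∂²f/∂p² = 0
∂²f/∂q² = 0
∂²f/∂r² = -6*p
∇²f = -6*p
At (-3, 1, 1): 18.

18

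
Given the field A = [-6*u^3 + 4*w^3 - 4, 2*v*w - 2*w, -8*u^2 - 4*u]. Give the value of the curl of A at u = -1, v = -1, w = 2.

(∇×A)₁ = ∂A₃/∂v − ∂A₂/∂w = -2*v + 2
(∇×A)₂ = ∂A₁/∂w − ∂A₃/∂u = 16*u + 12*w^2 + 4
(∇×A)₃ = ∂A₂/∂u − ∂A₁/∂v = 0
∇×A = (-2*v + 2, 16*u + 12*w^2 + 4, 0)
At (-1, -1, 2): (4, 36, 0).

(4, 36, 0)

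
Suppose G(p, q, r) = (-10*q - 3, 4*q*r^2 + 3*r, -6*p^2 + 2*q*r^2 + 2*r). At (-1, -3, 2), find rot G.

(53, -12, 10)

(∇×G)₁ = ∂G₃/∂q − ∂G₂/∂r = -8*q*r + 2*r^2 - 3
(∇×G)₂ = ∂G₁/∂r − ∂G₃/∂p = 12*p
(∇×G)₃ = ∂G₂/∂p − ∂G₁/∂q = 10
∇×G = (-8*q*r + 2*r^2 - 3, 12*p, 10)
At (-1, -3, 2): (53, -12, 10).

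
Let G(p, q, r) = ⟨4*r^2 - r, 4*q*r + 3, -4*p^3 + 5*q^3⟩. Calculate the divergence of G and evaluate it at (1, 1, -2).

-8

∂G₁/∂p = 0
∂G₂/∂q = 4*r
∂G₃/∂r = 0
∇·G = 4*r
At (1, 1, -2): -8.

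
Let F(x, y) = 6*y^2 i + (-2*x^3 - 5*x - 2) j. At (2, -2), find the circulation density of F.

∂F₂/∂x = -6*x^2 - 5
∂F₁/∂y = 12*y
Scalar curl = -6*x^2 - 12*y - 5
At (2, -2): -5.

-5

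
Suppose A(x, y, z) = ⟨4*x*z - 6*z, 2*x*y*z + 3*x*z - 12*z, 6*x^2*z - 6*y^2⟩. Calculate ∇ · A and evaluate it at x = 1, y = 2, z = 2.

18

∂A₁/∂x = 4*z
∂A₂/∂y = 2*x*z
∂A₃/∂z = 6*x^2
∇·A = 6*x^2 + 2*x*z + 4*z
At (1, 2, 2): 18.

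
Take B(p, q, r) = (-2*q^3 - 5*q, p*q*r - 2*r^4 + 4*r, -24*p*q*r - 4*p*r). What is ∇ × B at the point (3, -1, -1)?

(∇×B)₁ = ∂B₃/∂q − ∂B₂/∂r = -p*q - 24*p*r + 8*r^3 - 4
(∇×B)₂ = ∂B₁/∂r − ∂B₃/∂p = 24*q*r + 4*r
(∇×B)₃ = ∂B₂/∂p − ∂B₁/∂q = 6*q^2 + q*r + 5
∇×B = (-p*q - 24*p*r + 8*r^3 - 4, 24*q*r + 4*r, 6*q^2 + q*r + 5)
At (3, -1, -1): (63, 20, 12).

(63, 20, 12)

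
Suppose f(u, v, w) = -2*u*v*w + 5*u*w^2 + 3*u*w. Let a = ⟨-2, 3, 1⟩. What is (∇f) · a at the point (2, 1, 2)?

-26

∂f/∂u = -2*v*w + 5*w^2 + 3*w
∂f/∂v = -2*u*w
∂f/∂w = -2*u*v + 10*u*w + 3*u
∇f at (2, 1, 2) = (22, -8, 42)
∇f · a = (22)(-2) + (-8)(3) + (42)(1) = -26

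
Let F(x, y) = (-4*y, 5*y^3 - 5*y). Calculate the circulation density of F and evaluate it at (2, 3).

4

∂F₂/∂x = 0
∂F₁/∂y = -4
Scalar curl = 4
At (2, 3): 4.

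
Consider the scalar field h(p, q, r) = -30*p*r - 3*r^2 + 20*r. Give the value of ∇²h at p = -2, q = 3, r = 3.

∂²h/∂p² = 0
∂²h/∂q² = 0
∂²h/∂r² = -6
∇²h = -6
At (-2, 3, 3): -6.

-6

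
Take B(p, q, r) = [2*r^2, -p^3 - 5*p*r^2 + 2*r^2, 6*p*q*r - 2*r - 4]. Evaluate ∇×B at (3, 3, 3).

(132, -42, -72)

(∇×B)₁ = ∂B₃/∂q − ∂B₂/∂r = 16*p*r - 4*r
(∇×B)₂ = ∂B₁/∂r − ∂B₃/∂p = -6*q*r + 4*r
(∇×B)₃ = ∂B₂/∂p − ∂B₁/∂q = -3*p^2 - 5*r^2
∇×B = (16*p*r - 4*r, -6*q*r + 4*r, -3*p^2 - 5*r^2)
At (3, 3, 3): (132, -42, -72).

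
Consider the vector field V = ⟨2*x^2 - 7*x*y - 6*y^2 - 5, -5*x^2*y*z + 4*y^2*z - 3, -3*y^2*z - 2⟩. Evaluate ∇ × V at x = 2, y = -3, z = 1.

(∇×V)₁ = ∂V₃/∂y − ∂V₂/∂z = 5*x^2*y - 4*y^2 - 6*y*z
(∇×V)₂ = ∂V₁/∂z − ∂V₃/∂x = 0
(∇×V)₃ = ∂V₂/∂x − ∂V₁/∂y = -10*x*y*z + 7*x + 12*y
∇×V = (5*x^2*y - 4*y^2 - 6*y*z, 0, -10*x*y*z + 7*x + 12*y)
At (2, -3, 1): (-78, 0, 38).

(-78, 0, 38)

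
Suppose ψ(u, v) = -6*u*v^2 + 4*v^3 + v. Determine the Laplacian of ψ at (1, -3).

-84

∂²ψ/∂u² = 0
∂²ψ/∂v² = 12*(-u + 2*v)
∇²ψ = -12*u + 24*v
At (1, -3): -84.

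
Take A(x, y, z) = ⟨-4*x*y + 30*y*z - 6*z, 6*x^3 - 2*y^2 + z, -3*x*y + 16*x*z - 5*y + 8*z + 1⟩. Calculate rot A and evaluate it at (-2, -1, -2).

(0, -7, 124)

(∇×A)₁ = ∂A₃/∂y − ∂A₂/∂z = -3*x - 6
(∇×A)₂ = ∂A₁/∂z − ∂A₃/∂x = 33*y - 16*z - 6
(∇×A)₃ = ∂A₂/∂x − ∂A₁/∂y = 18*x^2 + 4*x - 30*z
∇×A = (-3*x - 6, 33*y - 16*z - 6, 18*x^2 + 4*x - 30*z)
At (-2, -1, -2): (0, -7, 124).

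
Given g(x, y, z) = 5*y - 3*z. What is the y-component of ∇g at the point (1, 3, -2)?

5

(∇g)_2 = ∂g/∂y = 5
At (1, 3, -2): 5.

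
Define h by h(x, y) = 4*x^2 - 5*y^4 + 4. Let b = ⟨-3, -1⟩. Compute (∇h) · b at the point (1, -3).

-564

∂h/∂x = 8*x
∂h/∂y = -20*y^3
∇h at (1, -3) = (8, 540)
∇h · b = (8)(-3) + (540)(-1) = -564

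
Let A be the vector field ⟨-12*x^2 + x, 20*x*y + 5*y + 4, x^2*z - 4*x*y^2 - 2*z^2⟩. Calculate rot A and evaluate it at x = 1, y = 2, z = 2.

(-16, 12, 40)

(∇×A)₁ = ∂A₃/∂y − ∂A₂/∂z = -8*x*y
(∇×A)₂ = ∂A₁/∂z − ∂A₃/∂x = -2*x*z + 4*y^2
(∇×A)₃ = ∂A₂/∂x − ∂A₁/∂y = 20*y
∇×A = (-8*x*y, -2*x*z + 4*y^2, 20*y)
At (1, 2, 2): (-16, 12, 40).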